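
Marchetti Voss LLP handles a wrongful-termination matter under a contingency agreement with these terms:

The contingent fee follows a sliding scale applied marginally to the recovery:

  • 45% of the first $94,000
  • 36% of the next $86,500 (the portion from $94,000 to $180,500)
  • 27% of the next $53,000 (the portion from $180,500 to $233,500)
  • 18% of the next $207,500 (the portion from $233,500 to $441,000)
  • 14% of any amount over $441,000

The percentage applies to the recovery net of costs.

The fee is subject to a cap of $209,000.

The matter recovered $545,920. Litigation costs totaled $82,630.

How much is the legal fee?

Fee base (net of costs): $545,920 − $82,630 = $463,290
First $94,000 at 45% = $42,300.00
Next $86,500 at 36% = $31,140.00
Next $53,000 at 27% = $14,310.00
Next $207,500 at 18% = $37,350.00
Remaining $22,290 at 14% = $3,120.60
Fee: $42,300.00 + $31,140.00 + $14,310.00 + $37,350.00 + $3,120.60 = $128,220.60
$128,220.60 is under the $209,000 cap.

$128,220.60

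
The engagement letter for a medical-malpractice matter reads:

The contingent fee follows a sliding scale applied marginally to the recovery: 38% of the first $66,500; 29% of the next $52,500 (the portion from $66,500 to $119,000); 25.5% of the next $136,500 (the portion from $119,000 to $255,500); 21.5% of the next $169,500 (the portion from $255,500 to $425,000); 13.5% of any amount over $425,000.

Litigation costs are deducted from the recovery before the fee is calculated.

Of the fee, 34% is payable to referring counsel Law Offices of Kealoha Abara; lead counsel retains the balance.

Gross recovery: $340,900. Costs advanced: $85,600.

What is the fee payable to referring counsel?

Fee base (net of costs): $340,900 − $85,600 = $255,300
First $66,500 at 38% = $25,270.00
Next $52,500 at 29% = $15,225.00
Remaining $136,300 at 25.5% = $34,756.50
Fee: $25,270.00 + $15,225.00 + $34,756.50 = $75,251.50
Referral share: 34% of $75,251.50 = $25,585.51; lead counsel retains $75,251.50 − $25,585.51 = $49,665.99.

$25,585.51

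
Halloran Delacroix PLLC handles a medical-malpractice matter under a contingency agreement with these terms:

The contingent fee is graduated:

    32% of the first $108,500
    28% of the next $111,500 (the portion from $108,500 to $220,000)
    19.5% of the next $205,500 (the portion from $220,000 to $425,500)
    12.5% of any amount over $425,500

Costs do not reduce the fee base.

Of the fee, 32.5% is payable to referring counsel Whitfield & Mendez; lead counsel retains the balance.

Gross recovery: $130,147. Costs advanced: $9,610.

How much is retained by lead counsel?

Fee base is the gross recovery, $130,147; costs are reimbursed separately.
First $108,500 at 32% = $34,720.00
Remaining $21,647 at 28% = $6,061.16
Fee: $34,720.00 + $6,061.16 = $40,781.16
Referral share: 32.5% of $40,781.16 = $13,253.88; lead counsel retains $40,781.16 − $13,253.88 = $27,527.28.

$27,527.28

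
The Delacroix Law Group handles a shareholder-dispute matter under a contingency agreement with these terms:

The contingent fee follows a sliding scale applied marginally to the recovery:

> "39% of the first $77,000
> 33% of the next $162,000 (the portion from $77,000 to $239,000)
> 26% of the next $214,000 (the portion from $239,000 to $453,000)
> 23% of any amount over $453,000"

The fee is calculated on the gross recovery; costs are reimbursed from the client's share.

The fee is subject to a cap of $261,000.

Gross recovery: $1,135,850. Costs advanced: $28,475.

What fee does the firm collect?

Fee base is the gross recovery, $1,135,850; costs are reimbursed separately.
First $77,000 at 39% = $30,030.00
Next $162,000 at 33% = $53,460.00
Next $214,000 at 26% = $55,640.00
Remaining $682,850 at 23% = $157,055.50
Fee: $30,030.00 + $53,460.00 + $55,640.00 + $157,055.50 = $296,185.50
$296,185.50 exceeds the $261,000 cap, so the fee is capped at $261,000.00.

$261,000.00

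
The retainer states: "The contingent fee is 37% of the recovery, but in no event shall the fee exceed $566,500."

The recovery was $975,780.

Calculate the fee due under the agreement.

$361,038.60

37% of $975,780 = $361,038.60
That is under the $566,500 cap.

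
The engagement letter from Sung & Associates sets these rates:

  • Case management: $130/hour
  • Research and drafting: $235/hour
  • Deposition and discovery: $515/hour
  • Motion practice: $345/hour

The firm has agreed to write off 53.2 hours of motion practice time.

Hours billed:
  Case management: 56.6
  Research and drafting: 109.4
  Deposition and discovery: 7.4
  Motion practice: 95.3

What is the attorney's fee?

$51,402.50

Case management: 56.6 × $130 = $7,358.00
Research and drafting: 109.4 × $235 = $25,709.00
Deposition and discovery: 7.4 × $515 = $3,811.00
Motion practice: 95.3 × $345 = $32,878.50
Subtotal: $69,756.50
Write-off: 53.2 × $345 = $18,354.00
Total: $69,756.50 − $18,354.00 = $51,402.50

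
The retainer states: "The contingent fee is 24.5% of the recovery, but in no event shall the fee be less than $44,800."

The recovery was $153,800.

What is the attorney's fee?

24.5% of $153,800 = $37,681.00
That is below the $44,800 minimum, so the minimum applies.

$44,800.00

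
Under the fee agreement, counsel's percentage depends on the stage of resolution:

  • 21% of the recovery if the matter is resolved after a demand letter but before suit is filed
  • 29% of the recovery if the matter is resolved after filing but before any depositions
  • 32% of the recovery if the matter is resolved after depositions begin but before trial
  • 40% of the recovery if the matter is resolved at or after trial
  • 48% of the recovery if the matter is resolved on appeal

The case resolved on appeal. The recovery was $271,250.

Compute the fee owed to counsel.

$130,200.00

The matter resolved on appeal, so the 48% rate applies.
$271,250 × 48% = $130,200.00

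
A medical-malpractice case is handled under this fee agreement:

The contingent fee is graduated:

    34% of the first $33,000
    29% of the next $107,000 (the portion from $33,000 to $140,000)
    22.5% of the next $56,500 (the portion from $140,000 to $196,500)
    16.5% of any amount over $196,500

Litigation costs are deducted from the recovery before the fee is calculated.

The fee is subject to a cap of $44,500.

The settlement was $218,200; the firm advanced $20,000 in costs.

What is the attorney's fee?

$44,500.00

Fee base (net of costs): $218,200 − $20,000 = $198,200
First $33,000 at 34% = $11,220.00
Next $107,000 at 29% = $31,030.00
Next $56,500 at 22.5% = $12,712.50
Remaining $1,700 at 16.5% = $280.50
Fee: $11,220.00 + $31,030.00 + $12,712.50 + $280.50 = $55,243.00
$55,243.00 exceeds the $44,500 cap, so the fee is capped at $44,500.00.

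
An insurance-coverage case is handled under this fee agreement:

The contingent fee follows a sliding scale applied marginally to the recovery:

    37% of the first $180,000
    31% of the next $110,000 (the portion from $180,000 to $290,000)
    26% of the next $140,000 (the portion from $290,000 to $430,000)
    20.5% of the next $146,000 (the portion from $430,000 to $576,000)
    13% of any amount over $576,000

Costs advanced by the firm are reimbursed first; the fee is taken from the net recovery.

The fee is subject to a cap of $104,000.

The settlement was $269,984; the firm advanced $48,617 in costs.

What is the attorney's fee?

Fee base (net of costs): $269,984 − $48,617 = $221,367
First $180,000 at 37% = $66,600.00
Remaining $41,367 at 31% = $12,823.77
Fee: $66,600.00 + $12,823.77 = $79,423.77
$79,423.77 is under the $104,000 cap.

$79,423.77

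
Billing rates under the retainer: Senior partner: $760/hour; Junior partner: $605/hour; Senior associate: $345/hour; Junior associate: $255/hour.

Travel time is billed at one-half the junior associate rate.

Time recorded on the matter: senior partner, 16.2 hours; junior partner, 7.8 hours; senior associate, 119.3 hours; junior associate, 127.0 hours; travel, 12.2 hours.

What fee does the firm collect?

$92,130.00

Senior partner: 16.2 × $760 = $12,312.00
Junior partner: 7.8 × $605 = $4,719.00
Senior associate: 119.3 × $345 = $41,158.50
Junior associate: 127.0 × $255 = $32,385.00
Subtotal: $12,312.00 + $4,719.00 + $41,158.50 + $32,385.00 = $90,574.50
Travel: 12.2 × ($255 ÷ 2) = 12.2 × $127.50 = $1,555.50
Total: $90,574.50 + $1,555.50 = $92,130.00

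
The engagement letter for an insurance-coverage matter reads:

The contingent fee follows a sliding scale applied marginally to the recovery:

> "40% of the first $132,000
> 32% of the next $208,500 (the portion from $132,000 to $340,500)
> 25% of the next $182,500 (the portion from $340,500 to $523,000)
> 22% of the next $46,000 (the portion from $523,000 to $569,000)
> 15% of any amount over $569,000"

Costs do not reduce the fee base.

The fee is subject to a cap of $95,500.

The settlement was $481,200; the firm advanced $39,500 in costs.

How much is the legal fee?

$95,500.00

Fee base is the gross recovery, $481,200; costs are reimbursed separately.
First $132,000 at 40% = $52,800.00
Next $208,500 at 32% = $66,720.00
Remaining $140,700 at 25% = $35,175.00
Fee: $52,800.00 + $66,720.00 + $35,175.00 = $154,695.00
$154,695.00 exceeds the $95,500 cap, so the fee is capped at $95,500.00.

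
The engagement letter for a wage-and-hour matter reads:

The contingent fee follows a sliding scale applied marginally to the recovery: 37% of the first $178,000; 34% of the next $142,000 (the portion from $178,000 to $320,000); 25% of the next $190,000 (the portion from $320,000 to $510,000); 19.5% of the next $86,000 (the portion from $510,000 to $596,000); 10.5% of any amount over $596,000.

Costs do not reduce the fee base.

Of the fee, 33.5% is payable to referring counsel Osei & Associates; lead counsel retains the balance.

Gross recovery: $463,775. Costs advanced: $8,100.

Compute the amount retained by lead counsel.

Fee base is the gross recovery, $463,775; costs are reimbursed separately.
First $178,000 at 37% = $65,860.00
Next $142,000 at 34% = $48,280.00
Remaining $143,775 at 25% = $35,943.75
Fee: $65,860.00 + $48,280.00 + $35,943.75 = $150,083.75
Referral share: 33.5% of $150,083.75 = $50,278.06; lead counsel retains $150,083.75 − $50,278.06 = $99,805.69.

$99,805.69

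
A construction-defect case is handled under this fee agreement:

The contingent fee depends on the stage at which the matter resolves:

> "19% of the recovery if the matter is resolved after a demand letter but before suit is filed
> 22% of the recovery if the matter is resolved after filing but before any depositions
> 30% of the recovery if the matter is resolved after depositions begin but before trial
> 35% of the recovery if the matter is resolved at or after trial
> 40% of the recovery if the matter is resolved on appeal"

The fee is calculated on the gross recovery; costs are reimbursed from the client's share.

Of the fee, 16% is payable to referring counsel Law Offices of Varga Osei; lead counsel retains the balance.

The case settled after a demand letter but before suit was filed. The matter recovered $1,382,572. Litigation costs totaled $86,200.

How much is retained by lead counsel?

$220,658.49

Fee base is the gross recovery, $1,382,572; costs are reimbursed separately.
The matter settled after a demand letter but before suit was filed, so the 19% rate applies.
$1,382,572 × 19% = $262,688.68
Referral share: 16% of $262,688.68 = $42,030.19; lead counsel retains $262,688.68 − $42,030.19 = $220,658.49.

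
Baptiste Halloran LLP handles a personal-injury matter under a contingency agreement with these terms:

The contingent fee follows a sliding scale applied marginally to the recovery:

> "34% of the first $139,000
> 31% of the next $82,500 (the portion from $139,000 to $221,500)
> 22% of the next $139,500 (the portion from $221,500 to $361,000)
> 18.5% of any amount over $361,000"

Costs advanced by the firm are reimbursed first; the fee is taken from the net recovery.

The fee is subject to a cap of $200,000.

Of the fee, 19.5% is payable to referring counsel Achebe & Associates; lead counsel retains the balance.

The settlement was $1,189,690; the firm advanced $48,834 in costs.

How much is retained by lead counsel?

$161,000.00

Fee base (net of costs): $1,189,690 − $48,834 = $1,140,856
First $139,000 at 34% = $47,260.00
Next $82,500 at 31% = $25,575.00
Next $139,500 at 22% = $30,690.00
Remaining $779,856 at 18.5% = $144,273.36
Fee: $47,260.00 + $25,575.00 + $30,690.00 + $144,273.36 = $247,798.36
$247,798.36 exceeds the $200,000 cap, so the fee is capped at $200,000.00.
Referral share: 19.5% of $200,000.00 = $39,000.00; lead counsel retains $200,000.00 − $39,000.00 = $161,000.00.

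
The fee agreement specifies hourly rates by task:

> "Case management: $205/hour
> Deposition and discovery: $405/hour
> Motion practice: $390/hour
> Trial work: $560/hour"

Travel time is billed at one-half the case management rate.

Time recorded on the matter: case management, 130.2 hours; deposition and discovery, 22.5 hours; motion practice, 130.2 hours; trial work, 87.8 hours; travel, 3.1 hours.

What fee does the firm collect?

$136,067.25

Case management: 130.2 × $205 = $26,691.00
Deposition and discovery: 22.5 × $405 = $9,112.50
Motion practice: 130.2 × $390 = $50,778.00
Trial work: 87.8 × $560 = $49,168.00
Subtotal: $26,691.00 + $9,112.50 + $50,778.00 + $49,168.00 = $135,749.50
Travel: 3.1 × ($205 ÷ 2) = 3.1 × $102.50 = $317.75
Total: $135,749.50 + $317.75 = $136,067.25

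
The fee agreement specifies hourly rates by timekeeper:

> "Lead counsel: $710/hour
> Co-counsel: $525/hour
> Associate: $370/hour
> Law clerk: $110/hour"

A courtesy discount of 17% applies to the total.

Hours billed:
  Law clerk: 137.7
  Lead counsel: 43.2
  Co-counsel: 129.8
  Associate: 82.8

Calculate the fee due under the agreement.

$120,018.00

Lead counsel: 43.2 × $710 = $30,672.00
Co-counsel: 129.8 × $525 = $68,145.00
Associate: 82.8 × $370 = $30,636.00
Law clerk: 137.7 × $110 = $15,147.00
Subtotal: $144,600.00
Less 17% discount: −$24,582.00
Total: $144,600.00 − $24,582.00 = $120,018.00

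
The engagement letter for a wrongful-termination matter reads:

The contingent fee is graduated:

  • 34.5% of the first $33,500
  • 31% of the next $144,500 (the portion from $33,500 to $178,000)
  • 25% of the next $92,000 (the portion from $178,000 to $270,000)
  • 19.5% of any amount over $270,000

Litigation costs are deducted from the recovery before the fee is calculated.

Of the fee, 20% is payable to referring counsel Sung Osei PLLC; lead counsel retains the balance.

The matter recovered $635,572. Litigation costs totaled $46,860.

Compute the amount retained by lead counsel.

$113,201.07

Fee base (net of costs): $635,572 − $46,860 = $588,712
First $33,500 at 34.5% = $11,557.50
Next $144,500 at 31% = $44,795.00
Next $92,000 at 25% = $23,000.00
Remaining $318,712 at 19.5% = $62,148.84
Fee: $11,557.50 + $44,795.00 + $23,000.00 + $62,148.84 = $141,501.34
Referral share: 20% of $141,501.34 = $28,300.27; lead counsel retains $141,501.34 − $28,300.27 = $113,201.07.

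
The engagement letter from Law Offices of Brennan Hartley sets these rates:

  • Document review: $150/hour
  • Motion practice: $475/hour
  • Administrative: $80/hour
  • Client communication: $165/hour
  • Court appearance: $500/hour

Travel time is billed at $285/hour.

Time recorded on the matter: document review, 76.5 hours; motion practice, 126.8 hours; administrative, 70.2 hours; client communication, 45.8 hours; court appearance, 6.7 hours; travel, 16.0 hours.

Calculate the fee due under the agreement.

$92,788.00

Document review: 76.5 × $150 = $11,475.00
Motion practice: 126.8 × $475 = $60,230.00
Administrative: 70.2 × $80 = $5,616.00
Client communication: 45.8 × $165 = $7,557.00
Court appearance: 6.7 × $500 = $3,350.00
Subtotal: $11,475.00 + $60,230.00 + $5,616.00 + $7,557.00 + $3,350.00 = $88,228.00
Travel: 16.0 × $285 = $4,560.00
Total: $88,228.00 + $4,560.00 = $92,788.00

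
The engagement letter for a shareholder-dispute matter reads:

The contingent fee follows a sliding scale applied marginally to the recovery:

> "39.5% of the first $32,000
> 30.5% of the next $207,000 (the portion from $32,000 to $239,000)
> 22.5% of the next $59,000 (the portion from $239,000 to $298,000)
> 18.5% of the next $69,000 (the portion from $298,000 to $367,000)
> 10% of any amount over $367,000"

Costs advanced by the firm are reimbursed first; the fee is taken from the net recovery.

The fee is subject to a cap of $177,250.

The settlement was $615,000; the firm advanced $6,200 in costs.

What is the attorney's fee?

$125,995.00

Fee base (net of costs): $615,000 − $6,200 = $608,800
First $32,000 at 39.5% = $12,640.00
Next $207,000 at 30.5% = $63,135.00
Next $59,000 at 22.5% = $13,275.00
Next $69,000 at 18.5% = $12,765.00
Remaining $241,800 at 10% = $24,180.00
Fee: $12,640.00 + $63,135.00 + $13,275.00 + $12,765.00 + $24,180.00 = $125,995.00
$125,995.00 is under the $177,250 cap.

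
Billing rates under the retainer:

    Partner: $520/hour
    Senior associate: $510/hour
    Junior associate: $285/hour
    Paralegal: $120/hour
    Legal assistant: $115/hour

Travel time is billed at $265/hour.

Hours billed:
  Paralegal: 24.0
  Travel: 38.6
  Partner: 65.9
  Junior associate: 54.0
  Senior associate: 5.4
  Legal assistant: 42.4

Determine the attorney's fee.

$70,397.00

Partner: 65.9 × $520 = $34,268.00
Senior associate: 5.4 × $510 = $2,754.00
Junior associate: 54.0 × $285 = $15,390.00
Paralegal: 24.0 × $120 = $2,880.00
Legal assistant: 42.4 × $115 = $4,876.00
Subtotal: $34,268.00 + $2,754.00 + $15,390.00 + $2,880.00 + $4,876.00 = $60,168.00
Travel: 38.6 × $265 = $10,229.00
Total: $60,168.00 + $10,229.00 = $70,397.00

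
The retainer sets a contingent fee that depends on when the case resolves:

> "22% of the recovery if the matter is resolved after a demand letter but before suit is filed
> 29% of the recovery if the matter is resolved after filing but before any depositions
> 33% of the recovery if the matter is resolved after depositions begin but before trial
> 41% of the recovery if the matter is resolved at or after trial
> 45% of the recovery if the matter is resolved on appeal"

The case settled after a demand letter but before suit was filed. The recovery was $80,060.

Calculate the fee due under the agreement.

$17,613.20

The matter settled after a demand letter but before suit was filed, so the 22% rate applies.
$80,060 × 22% = $17,613.20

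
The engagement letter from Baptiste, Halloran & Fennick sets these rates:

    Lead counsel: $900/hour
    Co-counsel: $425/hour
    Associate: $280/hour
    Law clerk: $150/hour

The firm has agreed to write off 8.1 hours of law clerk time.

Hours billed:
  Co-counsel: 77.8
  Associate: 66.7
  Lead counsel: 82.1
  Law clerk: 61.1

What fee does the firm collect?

$133,581.00

Lead counsel: 82.1 × $900 = $73,890.00
Co-counsel: 77.8 × $425 = $33,065.00
Associate: 66.7 × $280 = $18,676.00
Law clerk: 61.1 × $150 = $9,165.00
Subtotal: $134,796.00
Write-off: 8.1 × $150 = $1,215.00
Total: $134,796.00 − $1,215.00 = $133,581.00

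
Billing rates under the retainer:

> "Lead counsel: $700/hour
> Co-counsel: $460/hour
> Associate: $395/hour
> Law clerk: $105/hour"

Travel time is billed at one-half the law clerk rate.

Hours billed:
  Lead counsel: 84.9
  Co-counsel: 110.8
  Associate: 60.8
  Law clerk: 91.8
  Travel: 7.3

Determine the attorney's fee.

$144,436.25

Lead counsel: 84.9 × $700 = $59,430.00
Co-counsel: 110.8 × $460 = $50,968.00
Associate: 60.8 × $395 = $24,016.00
Law clerk: 91.8 × $105 = $9,639.00
Subtotal: $59,430.00 + $50,968.00 + $24,016.00 + $9,639.00 = $144,053.00
Travel: 7.3 × ($105 ÷ 2) = 7.3 × $52.50 = $383.25
Total: $144,053.00 + $383.25 = $144,436.25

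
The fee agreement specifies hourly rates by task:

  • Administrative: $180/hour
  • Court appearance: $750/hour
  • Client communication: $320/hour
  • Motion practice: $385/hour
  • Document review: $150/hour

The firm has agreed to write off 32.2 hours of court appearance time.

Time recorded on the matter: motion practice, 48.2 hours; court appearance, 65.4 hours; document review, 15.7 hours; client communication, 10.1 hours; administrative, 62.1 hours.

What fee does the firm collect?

$60,222.00

Administrative: 62.1 × $180 = $11,178.00
Court appearance: 65.4 × $750 = $49,050.00
Client communication: 10.1 × $320 = $3,232.00
Motion practice: 48.2 × $385 = $18,557.00
Document review: 15.7 × $150 = $2,355.00
Subtotal: $84,372.00
Write-off: 32.2 × $750 = $24,150.00
Total: $84,372.00 − $24,150.00 = $60,222.00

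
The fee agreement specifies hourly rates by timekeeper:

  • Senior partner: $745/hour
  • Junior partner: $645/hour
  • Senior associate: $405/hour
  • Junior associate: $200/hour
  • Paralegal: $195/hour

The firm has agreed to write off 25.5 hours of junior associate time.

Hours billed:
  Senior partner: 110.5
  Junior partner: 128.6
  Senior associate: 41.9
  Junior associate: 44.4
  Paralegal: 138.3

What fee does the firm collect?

Senior partner: 110.5 × $745 = $82,322.50
Junior partner: 128.6 × $645 = $82,947.00
Senior associate: 41.9 × $405 = $16,969.50
Junior associate: 44.4 × $200 = $8,880.00
Paralegal: 138.3 × $195 = $26,968.50
Subtotal: $218,087.50
Write-off: 25.5 × $200 = $5,100.00
Total: $218,087.50 − $5,100.00 = $212,987.50

$212,987.50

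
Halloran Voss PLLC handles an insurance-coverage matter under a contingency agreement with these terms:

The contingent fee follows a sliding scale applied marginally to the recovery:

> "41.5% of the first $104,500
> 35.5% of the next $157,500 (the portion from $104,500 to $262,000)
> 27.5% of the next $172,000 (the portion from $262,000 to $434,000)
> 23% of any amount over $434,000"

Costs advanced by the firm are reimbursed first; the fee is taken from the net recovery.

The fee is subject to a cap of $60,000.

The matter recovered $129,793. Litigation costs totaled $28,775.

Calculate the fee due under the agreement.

$41,922.47

Fee base (net of costs): $129,793 − $28,775 = $101,018
First $101,018 at 41.5% = $41,922.47
$41,922.47 is under the $60,000 cap.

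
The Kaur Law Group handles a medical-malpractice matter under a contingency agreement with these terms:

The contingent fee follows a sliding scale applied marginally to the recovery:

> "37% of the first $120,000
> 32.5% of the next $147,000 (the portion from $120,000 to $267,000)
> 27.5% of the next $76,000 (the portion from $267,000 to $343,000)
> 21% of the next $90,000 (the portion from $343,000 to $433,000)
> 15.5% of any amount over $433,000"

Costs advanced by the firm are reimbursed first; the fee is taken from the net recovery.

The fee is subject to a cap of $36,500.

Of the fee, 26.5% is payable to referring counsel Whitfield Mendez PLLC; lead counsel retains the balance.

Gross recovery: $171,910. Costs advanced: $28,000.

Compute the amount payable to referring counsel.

Fee base (net of costs): $171,910 − $28,000 = $143,910
First $120,000 at 37% = $44,400.00
Remaining $23,910 at 32.5% = $7,770.75
Fee: $44,400.00 + $7,770.75 = $52,170.75
$52,170.75 exceeds the $36,500 cap, so the fee is capped at $36,500.00.
Referral share: 26.5% of $36,500.00 = $9,672.50; lead counsel retains $36,500.00 − $9,672.50 = $26,827.50.

$9,672.50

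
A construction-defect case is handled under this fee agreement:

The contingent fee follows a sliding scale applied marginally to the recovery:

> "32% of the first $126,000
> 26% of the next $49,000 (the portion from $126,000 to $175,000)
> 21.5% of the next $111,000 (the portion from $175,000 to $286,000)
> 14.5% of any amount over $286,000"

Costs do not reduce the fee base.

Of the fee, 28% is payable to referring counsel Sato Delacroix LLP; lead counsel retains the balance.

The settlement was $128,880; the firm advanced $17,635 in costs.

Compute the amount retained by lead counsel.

$29,569.54

Fee base is the gross recovery, $128,880; costs are reimbursed separately.
First $126,000 at 32% = $40,320.00
Remaining $2,880 at 26% = $748.80
Fee: $40,320.00 + $748.80 = $41,068.80
Referral share: 28% of $41,068.80 = $11,499.26; lead counsel retains $41,068.80 − $11,499.26 = $29,569.54.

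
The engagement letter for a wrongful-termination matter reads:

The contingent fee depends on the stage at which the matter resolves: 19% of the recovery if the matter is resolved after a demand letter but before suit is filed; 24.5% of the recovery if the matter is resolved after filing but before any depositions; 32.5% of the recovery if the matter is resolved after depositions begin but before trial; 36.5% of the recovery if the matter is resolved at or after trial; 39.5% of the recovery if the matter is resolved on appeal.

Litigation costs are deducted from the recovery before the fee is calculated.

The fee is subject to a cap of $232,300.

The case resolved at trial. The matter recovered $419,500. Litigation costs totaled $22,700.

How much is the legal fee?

Fee base (net of costs): $419,500 − $22,700 = $396,800
The matter resolved at trial, so the 36.5% rate applies.
$396,800 × 36.5% = $144,832.00
$144,832.00 is under the $232,300 cap.

$144,832.00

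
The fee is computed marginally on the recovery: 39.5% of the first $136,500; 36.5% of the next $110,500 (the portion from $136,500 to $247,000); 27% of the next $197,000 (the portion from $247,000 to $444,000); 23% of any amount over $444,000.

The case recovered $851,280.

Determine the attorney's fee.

$241,114.40

First $136,500 at 39.5% = $53,917.50
Next $110,500 at 36.5% = $40,332.50
Next $197,000 at 27% = $53,190.00
Remaining $407,280 at 23% = $93,674.40
Fee: $53,917.50 + $40,332.50 + $53,190.00 + $93,674.40 = $241,114.40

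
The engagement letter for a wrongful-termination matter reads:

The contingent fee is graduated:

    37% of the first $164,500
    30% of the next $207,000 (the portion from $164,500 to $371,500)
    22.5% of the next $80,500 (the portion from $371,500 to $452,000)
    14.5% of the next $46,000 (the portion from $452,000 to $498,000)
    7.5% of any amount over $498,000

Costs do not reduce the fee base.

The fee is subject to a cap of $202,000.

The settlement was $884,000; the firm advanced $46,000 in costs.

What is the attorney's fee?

Fee base is the gross recovery, $884,000; costs are reimbursed separately.
First $164,500 at 37% = $60,865.00
Next $207,000 at 30% = $62,100.00
Next $80,500 at 22.5% = $18,112.50
Next $46,000 at 14.5% = $6,670.00
Remaining $386,000 at 7.5% = $28,950.00
Fee: $60,865.00 + $62,100.00 + $18,112.50 + $6,670.00 + $28,950.00 = $176,697.50
$176,697.50 is under the $202,000 cap.

$176,697.50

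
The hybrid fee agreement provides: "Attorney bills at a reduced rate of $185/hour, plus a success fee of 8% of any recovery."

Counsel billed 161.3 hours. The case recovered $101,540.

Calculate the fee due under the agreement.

Hourly: 161.3 × $185 = $29,840.50
Success fee: 8% of $101,540 = $8,123.20
Total: $29,840.50 + $8,123.20 = $37,963.70

$37,963.70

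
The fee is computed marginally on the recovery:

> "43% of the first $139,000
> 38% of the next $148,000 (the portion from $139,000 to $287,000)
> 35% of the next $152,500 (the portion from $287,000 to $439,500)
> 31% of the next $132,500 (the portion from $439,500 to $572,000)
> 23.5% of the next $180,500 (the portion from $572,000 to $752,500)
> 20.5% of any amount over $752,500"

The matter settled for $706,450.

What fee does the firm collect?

First $139,000 at 43% = $59,770.00
Next $148,000 at 38% = $56,240.00
Next $152,500 at 35% = $53,375.00
Next $132,500 at 31% = $41,075.00
Remaining $134,450 at 23.5% = $31,595.75
Fee: $59,770.00 + $56,240.00 + $53,375.00 + $41,075.00 + $31,595.75 = $242,055.75

$242,055.75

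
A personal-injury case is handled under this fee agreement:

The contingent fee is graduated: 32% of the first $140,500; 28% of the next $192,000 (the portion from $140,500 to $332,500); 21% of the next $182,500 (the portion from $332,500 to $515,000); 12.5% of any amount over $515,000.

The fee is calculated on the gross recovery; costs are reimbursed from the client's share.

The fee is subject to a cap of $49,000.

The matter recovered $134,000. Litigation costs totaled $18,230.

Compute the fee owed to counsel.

$42,880.00

Fee base is the gross recovery, $134,000; costs are reimbursed separately.
First $134,000 at 32% = $42,880.00
$42,880.00 is under the $49,000 cap.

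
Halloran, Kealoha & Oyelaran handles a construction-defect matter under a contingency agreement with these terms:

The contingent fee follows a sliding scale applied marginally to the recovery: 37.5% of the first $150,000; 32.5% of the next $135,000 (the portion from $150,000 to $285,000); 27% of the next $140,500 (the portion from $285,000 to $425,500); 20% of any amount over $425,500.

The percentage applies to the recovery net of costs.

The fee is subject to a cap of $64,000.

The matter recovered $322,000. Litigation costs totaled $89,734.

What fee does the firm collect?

Fee base (net of costs): $322,000 − $89,734 = $232,266
First $150,000 at 37.5% = $56,250.00
Remaining $82,266 at 32.5% = $26,736.45
Fee: $56,250.00 + $26,736.45 = $82,986.45
$82,986.45 exceeds the $64,000 cap, so the fee is capped at $64,000.00.

$64,000.00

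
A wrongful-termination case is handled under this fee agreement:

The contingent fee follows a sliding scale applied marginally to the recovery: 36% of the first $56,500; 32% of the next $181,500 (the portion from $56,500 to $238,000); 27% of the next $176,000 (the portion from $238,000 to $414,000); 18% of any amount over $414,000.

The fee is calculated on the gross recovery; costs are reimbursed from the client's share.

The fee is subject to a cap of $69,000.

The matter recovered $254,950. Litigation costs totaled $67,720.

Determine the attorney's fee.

$69,000.00

Fee base is the gross recovery, $254,950; costs are reimbursed separately.
First $56,500 at 36% = $20,340.00
Next $181,500 at 32% = $58,080.00
Remaining $16,950 at 27% = $4,576.50
Fee: $20,340.00 + $58,080.00 + $4,576.50 = $82,996.50
$82,996.50 exceeds the $69,000 cap, so the fee is capped at $69,000.00.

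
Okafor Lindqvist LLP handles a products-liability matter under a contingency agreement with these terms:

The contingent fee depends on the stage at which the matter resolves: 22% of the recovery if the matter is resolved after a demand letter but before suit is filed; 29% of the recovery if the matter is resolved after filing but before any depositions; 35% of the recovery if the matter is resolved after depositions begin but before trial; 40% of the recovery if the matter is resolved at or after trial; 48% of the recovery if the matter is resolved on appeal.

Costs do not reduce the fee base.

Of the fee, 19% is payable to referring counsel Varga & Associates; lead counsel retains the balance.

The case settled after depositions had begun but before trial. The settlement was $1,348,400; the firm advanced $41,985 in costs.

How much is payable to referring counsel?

Fee base is the gross recovery, $1,348,400; costs are reimbursed separately.
The matter settled after depositions had begun but before trial, so the 35% rate applies.
$1,348,400 × 35% = $471,940.00
Referral share: 19% of $471,940.00 = $89,668.60; lead counsel retains $471,940.00 − $89,668.60 = $382,271.40.

$89,668.60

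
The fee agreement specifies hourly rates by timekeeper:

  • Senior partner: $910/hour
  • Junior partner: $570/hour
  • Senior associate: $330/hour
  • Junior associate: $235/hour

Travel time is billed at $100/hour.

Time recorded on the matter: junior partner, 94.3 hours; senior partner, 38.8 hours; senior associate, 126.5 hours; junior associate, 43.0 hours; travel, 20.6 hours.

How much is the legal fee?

Senior partner: 38.8 × $910 = $35,308.00
Junior partner: 94.3 × $570 = $53,751.00
Senior associate: 126.5 × $330 = $41,745.00
Junior associate: 43.0 × $235 = $10,105.00
Subtotal: $35,308.00 + $53,751.00 + $41,745.00 + $10,105.00 = $140,909.00
Travel: 20.6 × $100 = $2,060.00
Total: $140,909.00 + $2,060.00 = $142,969.00

$142,969.00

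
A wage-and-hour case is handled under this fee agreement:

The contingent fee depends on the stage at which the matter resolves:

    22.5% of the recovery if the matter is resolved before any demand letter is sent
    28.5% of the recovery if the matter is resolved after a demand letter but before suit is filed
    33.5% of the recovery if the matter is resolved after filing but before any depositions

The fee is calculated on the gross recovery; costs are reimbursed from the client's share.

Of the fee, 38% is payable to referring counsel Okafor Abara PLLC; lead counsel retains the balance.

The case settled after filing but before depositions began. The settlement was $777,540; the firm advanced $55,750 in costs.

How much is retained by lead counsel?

Fee base is the gross recovery, $777,540; costs are reimbursed separately.
The matter settled after filing but before depositions began, so the 33.5% rate applies.
$777,540 × 33.5% = $260,475.90
Referral share: 38% of $260,475.90 = $98,980.84; lead counsel retains $260,475.90 − $98,980.84 = $161,495.06.

$161,495.06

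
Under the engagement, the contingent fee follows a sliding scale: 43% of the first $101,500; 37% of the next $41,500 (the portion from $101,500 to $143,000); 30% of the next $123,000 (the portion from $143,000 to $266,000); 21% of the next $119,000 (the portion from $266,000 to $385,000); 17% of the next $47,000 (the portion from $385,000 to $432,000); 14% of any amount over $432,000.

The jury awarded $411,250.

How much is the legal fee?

$125,352.50

First $101,500 at 43% = $43,645.00
Next $41,500 at 37% = $15,355.00
Next $123,000 at 30% = $36,900.00
Next $119,000 at 21% = $24,990.00
Remaining $26,250 at 17% = $4,462.50
Fee: $43,645.00 + $15,355.00 + $36,900.00 + $24,990.00 + $4,462.50 = $125,352.50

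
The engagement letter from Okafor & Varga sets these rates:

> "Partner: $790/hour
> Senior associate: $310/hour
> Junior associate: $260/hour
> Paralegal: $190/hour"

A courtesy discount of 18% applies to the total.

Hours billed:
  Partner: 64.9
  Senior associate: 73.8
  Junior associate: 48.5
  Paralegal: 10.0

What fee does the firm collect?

Partner: 64.9 × $790 = $51,271.00
Senior associate: 73.8 × $310 = $22,878.00
Junior associate: 48.5 × $260 = $12,610.00
Paralegal: 10.0 × $190 = $1,900.00
Subtotal: $88,659.00
Less 18% discount: −$15,958.62
Total: $88,659.00 − $15,958.62 = $72,700.38

$72,700.38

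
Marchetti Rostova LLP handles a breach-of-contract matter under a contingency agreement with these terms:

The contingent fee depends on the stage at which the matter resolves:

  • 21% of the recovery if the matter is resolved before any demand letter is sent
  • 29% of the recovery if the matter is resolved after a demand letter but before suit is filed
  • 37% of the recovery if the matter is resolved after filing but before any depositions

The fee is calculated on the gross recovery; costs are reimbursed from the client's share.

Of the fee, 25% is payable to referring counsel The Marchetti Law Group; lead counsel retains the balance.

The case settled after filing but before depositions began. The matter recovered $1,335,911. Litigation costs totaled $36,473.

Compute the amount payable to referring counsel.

$123,571.77

Fee base is the gross recovery, $1,335,911; costs are reimbursed separately.
The matter settled after filing but before depositions began, so the 37% rate applies.
$1,335,911 × 37% = $494,287.07
Referral share: 25% of $494,287.07 = $123,571.77; lead counsel retains $494,287.07 − $123,571.77 = $370,715.30.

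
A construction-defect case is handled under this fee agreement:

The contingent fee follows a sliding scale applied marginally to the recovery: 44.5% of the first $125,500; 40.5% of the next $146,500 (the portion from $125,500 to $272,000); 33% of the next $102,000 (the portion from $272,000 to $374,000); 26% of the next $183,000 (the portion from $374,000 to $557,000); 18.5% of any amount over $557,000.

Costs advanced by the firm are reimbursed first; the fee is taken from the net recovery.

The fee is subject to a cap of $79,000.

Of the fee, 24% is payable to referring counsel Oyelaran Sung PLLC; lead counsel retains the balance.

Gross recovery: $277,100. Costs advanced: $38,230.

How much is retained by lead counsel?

Fee base (net of costs): $277,100 − $38,230 = $238,870
First $125,500 at 44.5% = $55,847.50
Remaining $113,370 at 40.5% = $45,914.85
Fee: $55,847.50 + $45,914.85 = $101,762.35
$101,762.35 exceeds the $79,000 cap, so the fee is capped at $79,000.00.
Referral share: 24% of $79,000.00 = $18,960.00; lead counsel retains $79,000.00 − $18,960.00 = $60,040.00.

$60,040.00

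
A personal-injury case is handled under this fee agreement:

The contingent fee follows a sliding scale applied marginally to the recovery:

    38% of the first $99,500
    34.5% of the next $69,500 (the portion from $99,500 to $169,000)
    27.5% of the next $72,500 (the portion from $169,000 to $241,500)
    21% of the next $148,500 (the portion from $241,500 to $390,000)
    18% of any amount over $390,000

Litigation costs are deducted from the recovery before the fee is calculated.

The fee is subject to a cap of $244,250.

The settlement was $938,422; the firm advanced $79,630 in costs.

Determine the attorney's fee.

Fee base (net of costs): $938,422 − $79,630 = $858,792
First $99,500 at 38% = $37,810.00
Next $69,500 at 34.5% = $23,977.50
Next $72,500 at 27.5% = $19,937.50
Next $148,500 at 21% = $31,185.00
Remaining $468,792 at 18% = $84,382.56
Fee: $37,810.00 + $23,977.50 + $19,937.50 + $31,185.00 + $84,382.56 = $197,292.56
$197,292.56 is under the $244,250 cap.

$197,292.56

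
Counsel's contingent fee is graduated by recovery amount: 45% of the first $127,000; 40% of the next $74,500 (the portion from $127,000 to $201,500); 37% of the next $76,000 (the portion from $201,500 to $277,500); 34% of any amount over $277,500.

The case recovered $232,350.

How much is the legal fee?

First $127,000 at 45% = $57,150.00
Next $74,500 at 40% = $29,800.00
Remaining $30,850 at 37% = $11,414.50
Fee: $57,150.00 + $29,800.00 + $11,414.50 = $98,364.50

$98,364.50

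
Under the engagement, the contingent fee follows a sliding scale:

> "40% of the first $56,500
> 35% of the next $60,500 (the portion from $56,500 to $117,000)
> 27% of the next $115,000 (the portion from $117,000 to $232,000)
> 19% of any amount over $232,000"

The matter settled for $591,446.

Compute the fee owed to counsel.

$143,119.74

First $56,500 at 40% = $22,600.00
Next $60,500 at 35% = $21,175.00
Next $115,000 at 27% = $31,050.00
Remaining $359,446 at 19% = $68,294.74
Fee: $22,600.00 + $21,175.00 + $31,050.00 + $68,294.74 = $143,119.74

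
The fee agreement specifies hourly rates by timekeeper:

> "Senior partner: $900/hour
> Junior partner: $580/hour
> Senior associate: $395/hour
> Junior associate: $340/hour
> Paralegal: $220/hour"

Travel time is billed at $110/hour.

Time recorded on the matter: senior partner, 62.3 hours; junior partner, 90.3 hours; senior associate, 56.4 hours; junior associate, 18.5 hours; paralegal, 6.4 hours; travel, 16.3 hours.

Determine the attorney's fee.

$140,213.00

Senior partner: 62.3 × $900 = $56,070.00
Junior partner: 90.3 × $580 = $52,374.00
Senior associate: 56.4 × $395 = $22,278.00
Junior associate: 18.5 × $340 = $6,290.00
Paralegal: 6.4 × $220 = $1,408.00
Subtotal: $56,070.00 + $52,374.00 + $22,278.00 + $6,290.00 + $1,408.00 = $138,420.00
Travel: 16.3 × $110 = $1,793.00
Total: $138,420.00 + $1,793.00 = $140,213.00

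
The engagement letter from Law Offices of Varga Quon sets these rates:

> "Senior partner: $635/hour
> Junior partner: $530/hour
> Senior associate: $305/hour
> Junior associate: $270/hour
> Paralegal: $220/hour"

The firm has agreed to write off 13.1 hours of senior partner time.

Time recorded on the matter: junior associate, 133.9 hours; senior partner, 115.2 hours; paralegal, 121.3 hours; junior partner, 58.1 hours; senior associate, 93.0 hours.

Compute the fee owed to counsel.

Senior partner: 115.2 × $635 = $73,152.00
Junior partner: 58.1 × $530 = $30,793.00
Senior associate: 93.0 × $305 = $28,365.00
Junior associate: 133.9 × $270 = $36,153.00
Paralegal: 121.3 × $220 = $26,686.00
Subtotal: $195,149.00
Write-off: 13.1 × $635 = $8,318.50
Total: $195,149.00 − $8,318.50 = $186,830.50

$186,830.50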